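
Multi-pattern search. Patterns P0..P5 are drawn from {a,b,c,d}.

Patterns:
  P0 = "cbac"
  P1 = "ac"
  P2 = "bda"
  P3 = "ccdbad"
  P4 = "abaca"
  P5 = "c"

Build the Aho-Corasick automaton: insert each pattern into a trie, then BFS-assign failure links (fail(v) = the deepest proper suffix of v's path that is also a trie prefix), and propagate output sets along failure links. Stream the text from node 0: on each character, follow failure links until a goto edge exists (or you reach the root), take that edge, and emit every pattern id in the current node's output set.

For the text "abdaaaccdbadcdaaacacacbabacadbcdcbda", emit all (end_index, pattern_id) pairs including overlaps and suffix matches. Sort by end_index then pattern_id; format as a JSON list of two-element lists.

Build:
Trie (insert patterns):
  n0 'ε': a→5 b→7 c→1
  n1 'c': b→2 c→10  ←P5
  n2 'cb': a→3
  n3 'cba': c→4
  n4 'cbac': ·  ←P0
  n5 'a': b→15 c→6
  n6 'ac': ·  ←P1
  n7 'b': d→8
  n8 'bd': a→9
  n9 'bda': ·  ←P2
  n10 'cc': d→11
  n11 'ccd': b→12
  n12 'ccdb': a→13
  n13 'ccdba': d→14
  n14 'ccdbad': ·  ←P3
  n15 'ab': a→16
  n16 'aba': c→17
  n17 'abac': a→18
  n18 'abaca': ·  ←P4

BFS fail/out derivation:
  n1('c'): parent n0 fail=0; on 'c' 0 → fail=0;  out {5}∪∅={5}
  n5('a'): parent n0 fail=0; on 'a' 0 → fail=0;  out ∅∪∅=∅
  n7('b'): parent n0 fail=0; on 'b' 0 → fail=0;  out ∅∪∅=∅
  n2('cb'): parent n1 fail=0; on 'b' 0 → fail=7;  out ∅∪∅=∅
  n6('ac'): parent n5 fail=0; on 'c' 0 → fail=1;  out {1}∪{5}={1,5}
  n8('bd'): parent n7 fail=0; on 'd' 0 → fail=0;  out ∅∪∅=∅
  n10('cc'): parent n1 fail=0; on 'c' 0 → fail=1;  out ∅∪{5}={5}
  n15('ab'): parent n5 fail=0; on 'b' 0 → fail=7;  out ∅∪∅=∅
  n3('cba'): parent n2 fail=7; on 'a' 7→0 → fail=5;  out ∅∪∅=∅
  n9('bda'): parent n8 fail=0; on 'a' 0 → fail=5;  out {2}∪∅={2}
  n11('ccd'): parent n10 fail=1; on 'd' 1→0 → fail=0;  out ∅∪∅=∅
  n16('aba'): parent n15 fail=7; on 'a' 7→0 → fail=5;  out ∅∪∅=∅
  n4('cbac'): parent n3 fail=5; on 'c' 5 → fail=6;  out {0}∪{1,5}={0,1,5}
  n12('ccdb'): parent n11 fail=0; on 'b' 0 → fail=7;  out ∅∪∅=∅
  n17('abac'): parent n16 fail=5; on 'c' 5 → fail=6;  out ∅∪{1,5}={1,5}
  n13('ccdba'): parent n12 fail=7; on 'a' 7→0 → fail=5;  out ∅∪∅=∅
  n18('abaca'): parent n17 fail=6; on 'a' 6→1→0 → fail=5;  out {4}∪∅={4}
  n14('ccdbad'): parent n13 fail=5; on 'd' 5→0 → fail=0;  out {3}∪∅={3}

Text stream:
i=0 'a': node 0→5
i=1 'b': node 5→15
i=2 'd': node 15→8 (via fail)
i=3 'a': node 8→9  ** P2@[1:3]
i=4 'a': node 9→5 (via fail)
i=5 'a': node 5→5 (via fail)
i=6 'c': node 5→6  ** P1@[5:6],P5@[6:6]
i=7 'c': node 6→10 (via fail)  ** P5@[7:7]
i=8 'd': node 10→11
i=9 'b': node 11→12
i=10 'a': node 12→13
i=11 'd': node 13→14  ** P3@[6:11]
i=12 'c': node 14→1 (via fail)  ** P5@[12:12]
i=13 'd': node 1→0 (via fail)
i=14 'a': node 0→5
i=15 'a': node 5→5 (via fail)
i=16 'a': node 5→5 (via fail)
i=17 'c': node 5→6  ** P1@[16:17],P5@[17:17]
i=18 'a': node 6→5 (via fail)
i=19 'c': node 5→6  ** P1@[18:19],P5@[19:19]
i=20 'a': node 6→5 (via fail)
i=21 'c': node 5→6  ** P1@[20:21],P5@[21:21]
i=22 'b': node 6→2 (via fail)
i=23 'a': node 2→3
i=24 'b': node 3→15 (via fail)
i=25 'a': node 15→16
i=26 'c': node 16→17  ** P1@[25:26],P5@[26:26]
i=27 'a': node 17→18  ** P4@[23:27]
i=28 'd': node 18→0 (via fail)
i=29 'b': node 0→7
i=30 'c': node 7→1 (via fail)  ** P5@[30:30]
i=31 'd': node 1→0 (via fail)
i=32 'c': node 0→1  ** P5@[32:32]
i=33 'b': node 1→2
i=34 'd': node 2→8 (via fail)
i=35 'a': node 8→9  ** P2@[33:35]

Matches: [[3,2],[6,1],[6,5],[7,5],[11,3],[12,5],[17,1],[17,5],[19,1],[19,5],[21,1],[21,5],[26,1],[26,5],[27,4],[30,5],[32,5],[35,2]]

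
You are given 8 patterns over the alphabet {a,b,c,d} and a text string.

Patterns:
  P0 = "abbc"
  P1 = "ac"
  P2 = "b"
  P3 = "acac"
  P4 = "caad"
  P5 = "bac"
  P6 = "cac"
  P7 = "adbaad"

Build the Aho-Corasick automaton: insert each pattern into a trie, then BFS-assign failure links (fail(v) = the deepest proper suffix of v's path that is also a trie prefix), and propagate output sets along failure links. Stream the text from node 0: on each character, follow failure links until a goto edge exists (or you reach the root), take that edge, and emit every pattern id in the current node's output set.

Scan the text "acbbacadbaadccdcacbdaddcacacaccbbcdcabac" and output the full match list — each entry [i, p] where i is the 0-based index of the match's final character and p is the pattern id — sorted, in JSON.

Build:
Trie (insert patterns):
  0='ε' goto a→1 b→6 c→9
  1='a' goto b→2 c→5 d→16
  2='ab' goto b→3
  3='abb' goto c→4
  4='abbc' goto ·  [P0 ends]
  5='ac' goto a→7  [P1 ends]
  6='b' goto a→13  [P2 ends]
  7='aca' goto c→8
  8='acac' goto ·  [P3 ends]
  9='c' goto a→10
  10='ca' goto a→11 c→15
  11='caa' goto d→12
  12='caad' goto ·  [P4 ends]
  13='ba' goto c→14
  14='bac' goto ·  [P5 ends]
  15='cac' goto ·  [P6 ends]
  16='ad' goto b→17
  17='adb' goto a→18
  18='adba' goto a→19
  19='adbaa' goto d→20
  20='adbaad' goto ·  [P7 ends]

Failure links (BFS by depth):
  fail(1) 'a': from fail(0)=0 chase 'a': 0 ⇒ 0;  out=∅∪out(0)=∅
  fail(6) 'b': from fail(0)=0 chase 'b': 0 ⇒ 0;  out={2}∪out(0)={2}
  fail(9) 'c': from fail(0)=0 chase 'c': 0 ⇒ 0;  out=∅∪out(0)=∅
  fail(2) 'ab': from fail(1)=0 chase 'b': 0 ⇒ 6;  out=∅∪out(6)={2}
  fail(5) 'ac': from fail(1)=0 chase 'c': 0 ⇒ 9;  out={1}∪out(9)={1}
  fail(10) 'ca': from fail(9)=0 chase 'a': 0 ⇒ 1;  out=∅∪out(1)=∅
  fail(13) 'ba': from fail(6)=0 chase 'a': 0 ⇒ 1;  out=∅∪out(1)=∅
  fail(16) 'ad': from fail(1)=0 chase 'd': 0 ⇒ 0;  out=∅∪out(0)=∅
  fail(3) 'abb': from fail(2)=6 chase 'b': 6→0 ⇒ 6;  out=∅∪out(6)={2}
  fail(7) 'aca': from fail(5)=9 chase 'a': 9 ⇒ 10;  out=∅∪out(10)=∅
  fail(11) 'caa': from fail(10)=1 chase 'a': 1→0 ⇒ 1;  out=∅∪out(1)=∅
  fail(14) 'bac': from fail(13)=1 chase 'c': 1 ⇒ 5;  out={5}∪out(5)={1,5}
  fail(15) 'cac': from fail(10)=1 chase 'c': 1 ⇒ 5;  out={6}∪out(5)={1,6}
  fail(17) 'adb': from fail(16)=0 chase 'b': 0 ⇒ 6;  out=∅∪out(6)={2}
  fail(4) 'abbc': from fail(3)=6 chase 'c': 6→0 ⇒ 9;  out={0}∪out(9)={0}
  fail(8) 'acac': from fail(7)=10 chase 'c': 10 ⇒ 15;  out={3}∪out(15)={1,3,6}
  fail(12) 'caad': from fail(11)=1 chase 'd': 1 ⇒ 16;  out={4}∪out(16)={4}
  fail(18) 'adba': from fail(17)=6 chase 'a': 6 ⇒ 13;  out=∅∪out(13)=∅
  fail(19) 'adbaa': from fail(18)=13 chase 'a': 13→1→0 ⇒ 1;  out=∅∪out(1)=∅
  fail(20) 'adbaad': from fail(19)=1 chase 'd': 1 ⇒ 16;  out={7}∪out(16)={7}

Run:
[0] read 'a'  n0⇒n1
[1] read 'c'  n1⇒n5  emit P1@[0:1]
[2] read 'b'  n5⇒n6 (fail-walked)  emit P2@[2:2]
[3] read 'b'  n6⇒n6 (fail-walked)  emit P2@[3:3]
[4] read 'a'  n6⇒n13
[5] read 'c'  n13⇒n14  emit P1@[4:5],P5@[3:5]
[6] read 'a'  n14⇒n7 (fail-walked)
[7] read 'd'  n7⇒n16 (fail-walked)
[8] read 'b'  n16⇒n17  emit P2@[8:8]
[9] read 'a'  n17⇒n18
[10] read 'a'  n18⇒n19
[11] read 'd'  n19⇒n20  emit P7@[6:11]
[12] read 'c'  n20⇒n9 (fail-walked)
[13] read 'c'  n9⇒n9 (fail-walked)
[14] read 'd'  n9⇒n0 (fail-walked)
[15] read 'c'  n0⇒n9
[16] read 'a'  n9⇒n10
[17] read 'c'  n10⇒n15  emit P1@[16:17],P6@[15:17]
[18] read 'b'  n15⇒n6 (fail-walked)  emit P2@[18:18]
[19] read 'd'  n6⇒n0 (fail-walked)
[20] read 'a'  n0⇒n1
[21] read 'd'  n1⇒n16
[22] read 'd'  n16⇒n0 (fail-walked)
[23] read 'c'  n0⇒n9
[24] read 'a'  n9⇒n10
[25] read 'c'  n10⇒n15  emit P1@[24:25],P6@[23:25]
[26] read 'a'  n15⇒n7 (fail-walked)
[27] read 'c'  n7⇒n8  emit P1@[26:27],P3@[24:27],P6@[25:27]
[28] read 'a'  n8⇒n7 (fail-walked)
[29] read 'c'  n7⇒n8  emit P1@[28:29],P3@[26:29],P6@[27:29]
[30] read 'c'  n8⇒n9 (fail-walked)
[31] read 'b'  n9⇒n6 (fail-walked)  emit P2@[31:31]
[32] read 'b'  n6⇒n6 (fail-walked)  emit P2@[32:32]
[33] read 'c'  n6⇒n9 (fail-walked)
[34] read 'd'  n9⇒n0 (fail-walked)
[35] read 'c'  n0⇒n9
[36] read 'a'  n9⇒n10
[37] read 'b'  n10⇒n2 (fail-walked)  emit P2@[37:37]
[38] read 'a'  n2⇒n13 (fail-walked)
[39] read 'c'  n13⇒n14  emit P1@[38:39],P5@[37:39]

All matches (sorted): [[1,1],[2,2],[3,2],[5,1],[5,5],[8,2],[11,7],[17,1],[17,6],[18,2],[25,1],[25,6],[27,1],[27,3],[27,6],[29,1],[29,3],[29,6],[31,2],[32,2],[37,2],[39,1],[39,5]]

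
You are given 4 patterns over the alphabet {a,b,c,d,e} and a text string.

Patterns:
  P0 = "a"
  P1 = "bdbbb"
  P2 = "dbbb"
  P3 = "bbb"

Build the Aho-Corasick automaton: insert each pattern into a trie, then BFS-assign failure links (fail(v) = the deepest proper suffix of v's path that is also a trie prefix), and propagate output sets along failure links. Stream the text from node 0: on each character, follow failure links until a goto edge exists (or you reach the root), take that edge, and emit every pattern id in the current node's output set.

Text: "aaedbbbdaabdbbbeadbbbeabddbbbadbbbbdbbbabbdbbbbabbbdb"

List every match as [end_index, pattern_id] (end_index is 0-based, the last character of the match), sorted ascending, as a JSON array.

Construct AC machine:
Trie nodes:
  0='ε' goto a→1 b→2 d→7
  1='a' goto ·  [P0 ends]
  2='b' goto b→11 d→3
  3='bd' goto b→4
  4='bdb' goto b→5
  5='bdbb' goto b→6
  6='bdbbb' goto ·  [P1 ends]
  7='d' goto b→8
  8='db' goto b→9
  9='dbb' goto b→10
  10='dbbb' goto ·  [P2 ends]
  11='bb' goto b→12
  12='bbb' goto ·  [P3 ends]

BFS fail/out derivation:
  fail(1) 'a': from fail(0)=0 chase 'a': 0 ⇒ 0;  out={0}∪out(0)={0}
  fail(2) 'b': from fail(0)=0 chase 'b': 0 ⇒ 0;  out=∅∪out(0)=∅
  fail(7) 'd': from fail(0)=0 chase 'd': 0 ⇒ 0;  out=∅∪out(0)=∅
  fail(3) 'bd': from fail(2)=0 chase 'd': 0 ⇒ 7;  out=∅∪out(7)=∅
  fail(8) 'db': from fail(7)=0 chase 'b': 0 ⇒ 2;  out=∅∪out(2)=∅
  fail(11) 'bb': from fail(2)=0 chase 'b': 0 ⇒ 2;  out=∅∪out(2)=∅
  fail(4) 'bdb': from fail(3)=7 chase 'b': 7 ⇒ 8;  out=∅∪out(8)=∅
  fail(9) 'dbb': from fail(8)=2 chase 'b': 2 ⇒ 11;  out=∅∪out(11)=∅
  fail(12) 'bbb': from fail(11)=2 chase 'b': 2 ⇒ 11;  out={3}∪out(11)={3}
  fail(5) 'bdbb': from fail(4)=8 chase 'b': 8 ⇒ 9;  out=∅∪out(9)=∅
  fail(10) 'dbbb': from fail(9)=11 chase 'b': 11 ⇒ 12;  out={2}∪out(12)={2,3}
  fail(6) 'bdbbb': from fail(5)=9 chase 'b': 9 ⇒ 10;  out={1}∪out(10)={1,2,3}

Scan:
[0] read 'a'  n0⇒n1  ** P0@[0:0]
[1] read 'a'  n1⇒n1 ·f  ** P0@[1:1]
[2] read 'e'  n1⇒n0 ·f
[3] read 'd'  n0⇒n7
[4] read 'b'  n7⇒n8
[5] read 'b'  n8⇒n9
[6] read 'b'  n9⇒n10  ** P2@[3:6],P3@[4:6]
[7] read 'd'  n10⇒n3 ·f
[8] read 'a'  n3⇒n1 ·f  ** P0@[8:8]
[9] read 'a'  n1⇒n1 ·f  ** P0@[9:9]
[10] read 'b'  n1⇒n2 ·f
[11] read 'd'  n2⇒n3
[12] read 'b'  n3⇒n4
[13] read 'b'  n4⇒n5
[14] read 'b'  n5⇒n6  ** P1@[10:14],P2@[11:14],P3@[12:14]
[15] read 'e'  n6⇒n0 ·f
[16] read 'a'  n0⇒n1  ** P0@[16:16]
[17] read 'd'  n1⇒n7 ·f
[18] read 'b'  n7⇒n8
[19] read 'b'  n8⇒n9
[20] read 'b'  n9⇒n10  ** P2@[17:20],P3@[18:20]
[21] read 'e'  n10⇒n0 ·f
[22] read 'a'  n0⇒n1  ** P0@[22:22]
[23] read 'b'  n1⇒n2 ·f
[24] read 'd'  n2⇒n3
[25] read 'd'  n3⇒n7 ·f
[26] read 'b'  n7⇒n8
[27] read 'b'  n8⇒n9
[28] read 'b'  n9⇒n10  ** P2@[25:28],P3@[26:28]
[29] read 'a'  n10⇒n1 ·f  ** P0@[29:29]
[30] read 'd'  n1⇒n7 ·f
[31] read 'b'  n7⇒n8
[32] read 'b'  n8⇒n9
[33] read 'b'  n9⇒n10  ** P2@[30:33],P3@[31:33]
[34] read 'b'  n10⇒n12 ·f  ** P3@[32:34]
[35] read 'd'  n12⇒n3 ·f
[36] read 'b'  n3⇒n4
[37] read 'b'  n4⇒n5
[38] read 'b'  n5⇒n6  ** P1@[34:38],P2@[35:38],P3@[36:38]
[39] read 'a'  n6⇒n1 ·f  ** P0@[39:39]
[40] read 'b'  n1⇒n2 ·f
[41] read 'b'  n2⇒n11
[42] read 'd'  n11⇒n3 ·f
[43] read 'b'  n3⇒n4
[44] read 'b'  n4⇒n5
[45] read 'b'  n5⇒n6  ** P1@[41:45],P2@[42:45],P3@[43:45]
[46] read 'b'  n6⇒n12 ·f  ** P3@[44:46]
[47] read 'a'  n12⇒n1 ·f  ** P0@[47:47]
[48] read 'b'  n1⇒n2 ·f
[49] read 'b'  n2⇒n11
[50] read 'b'  n11⇒n12  ** P3@[48:50]
[51] read 'd'  n12⇒n3 ·f
[52] read 'b'  n3⇒n4

Result: [[0,0],[1,0],[6,2],[6,3],[8,0],[9,0],[14,1],[14,2],[14,3],[16,0],[20,2],[20,3],[22,0],[28,2],[28,3],[29,0],[33,2],[33,3],[34,3],[38,1],[38,2],[38,3],[39,0],[45,1],[45,2],[45,3],[46,3],[47,0],[50,3]]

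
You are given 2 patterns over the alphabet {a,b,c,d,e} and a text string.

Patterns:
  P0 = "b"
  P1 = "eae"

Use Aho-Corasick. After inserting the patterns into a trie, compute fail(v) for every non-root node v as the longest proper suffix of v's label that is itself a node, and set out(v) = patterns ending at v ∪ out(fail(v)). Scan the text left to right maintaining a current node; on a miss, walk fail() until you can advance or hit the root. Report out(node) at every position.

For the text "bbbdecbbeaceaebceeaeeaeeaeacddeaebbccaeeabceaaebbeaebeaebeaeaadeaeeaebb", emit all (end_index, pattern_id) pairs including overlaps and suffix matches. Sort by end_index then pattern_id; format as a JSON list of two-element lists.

Build automaton:
Trie nodes:
  n0 'ε': b→1 e→2
  n1 'b': ·  ←P0
  n2 'e': a→3
  n3 'ea': e→4
  n4 'eae': ·  ←P1

BFS fail/out derivation:
  fail(1) 'b': from fail(0)=0 chase 'b': 0 ⇒ 0;  out={0}∪out(0)={0}
  fail(2) 'e': from fail(0)=0 chase 'e': 0 ⇒ 0;  out=∅∪out(0)=∅
  fail(3) 'ea': from fail(2)=0 chase 'a': 0 ⇒ 0;  out=∅∪out(0)=∅
  fail(4) 'eae': from fail(3)=0 chase 'e': 0 ⇒ 2;  out={1}∪out(2)={1}

Text stream:
pos 0 'b': at 1  ** P0@[0:0]
pos 1 'b': at 1 (via fail)  ** P0@[1:1]
pos 2 'b': at 1 (via fail)  ** P0@[2:2]
pos 3 'd': at 0 (via fail)
pos 4 'e': at 2
pos 5 'c': at 0 (via fail)
pos 6 'b': at 1  ** P0@[6:6]
pos 7 'b': at 1 (via fail)  ** P0@[7:7]
pos 8 'e': at 2 (via fail)
pos 9 'a': at 3
pos 10 'c': at 0 (via fail)
pos 11 'e': at 2
pos 12 'a': at 3
pos 13 'e': at 4  ** P1@[11:13]
pos 14 'b': at 1 (via fail)  ** P0@[14:14]
pos 15 'c': at 0 (via fail)
pos 16 'e': at 2
pos 17 'e': at 2 (via fail)
pos 18 'a': at 3
pos 19 'e': at 4  ** P1@[17:19]
pos 20 'e': at 2 (via fail)
pos 21 'a': at 3
pos 22 'e': at 4  ** P1@[20:22]
pos 23 'e': at 2 (via fail)
pos 24 'a': at 3
pos 25 'e': at 4  ** P1@[23:25]
pos 26 'a': at 3 (via fail)
pos 27 'c': at 0 (via fail)
pos 28 'd': at 0
pos 29 'd': at 0
pos 30 'e': at 2
pos 31 'a': at 3
pos 32 'e': at 4  ** P1@[30:32]
pos 33 'b': at 1 (via fail)  ** P0@[33:33]
pos 34 'b': at 1 (via fail)  ** P0@[34:34]
pos 35 'c': at 0 (via fail)
pos 36 'c': at 0
pos 37 'a': at 0
pos 38 'e': at 2
pos 39 'e': at 2 (via fail)
pos 40 'a': at 3
pos 41 'b': at 1 (via fail)  ** P0@[41:41]
pos 42 'c': at 0 (via fail)
pos 43 'e': at 2
pos 44 'a': at 3
pos 45 'a': at 0 (via fail)
pos 46 'e': at 2
pos 47 'b': at 1 (via fail)  ** P0@[47:47]
pos 48 'b': at 1 (via fail)  ** P0@[48:48]
pos 49 'e': at 2 (via fail)
pos 50 'a': at 3
pos 51 'e': at 4  ** P1@[49:51]
pos 52 'b': at 1 (via fail)  ** P0@[52:52]
pos 53 'e': at 2 (via fail)
pos 54 'a': at 3
pos 55 'e': at 4  ** P1@[53:55]
pos 56 'b': at 1 (via fail)  ** P0@[56:56]
pos 57 'e': at 2 (via fail)
pos 58 'a': at 3
pos 59 'e': at 4  ** P1@[57:59]
pos 60 'a': at 3 (via fail)
pos 61 'a': at 0 (via fail)
pos 62 'd': at 0
pos 63 'e': at 2
pos 64 'a': at 3
pos 65 'e': at 4  ** P1@[63:65]
pos 66 'e': at 2 (via fail)
pos 67 'a': at 3
pos 68 'e': at 4  ** P1@[66:68]
pos 69 'b': at 1 (via fail)  ** P0@[69:69]
pos 70 'b': at 1 (via fail)  ** P0@[70:70]

Matches: [[0,0],[1,0],[2,0],[6,0],[7,0],[13,1],[14,0],[19,1],[22,1],[25,1],[32,1],[33,0],[34,0],[41,0],[47,0],[48,0],[51,1],[52,0],[55,1],[56,0],[59,1],[65,1],[68,1],[69,0],[70,0]]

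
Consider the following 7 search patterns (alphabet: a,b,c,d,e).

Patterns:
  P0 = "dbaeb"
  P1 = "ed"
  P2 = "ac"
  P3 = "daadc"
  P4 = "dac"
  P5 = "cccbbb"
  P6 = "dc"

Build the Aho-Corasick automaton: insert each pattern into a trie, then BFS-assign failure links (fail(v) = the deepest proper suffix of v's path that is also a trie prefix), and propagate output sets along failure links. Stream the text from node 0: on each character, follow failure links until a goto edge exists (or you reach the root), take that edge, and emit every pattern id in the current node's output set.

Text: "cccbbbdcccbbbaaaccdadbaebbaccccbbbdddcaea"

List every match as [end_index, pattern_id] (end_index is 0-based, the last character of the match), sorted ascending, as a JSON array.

Construct AC machine:
Trie nodes:
  0='ε' goto a→8 c→15 d→1 e→6
  1='d' goto a→10 b→2 c→21
  2='db' goto a→3
  3='dba' goto e→4
  4='dbae' goto b→5
  5='dbaeb' goto ·  [P0 ends]
  6='e' goto d→7
  7='ed' goto ·  [P1 ends]
  8='a' goto c→9
  9='ac' goto ·  [P2 ends]
  10='da' goto a→11 c→14
  11='daa' goto d→12
  12='daad' goto c→13
  13='daadc' goto ·  [P3 ends]
  14='dac' goto ·  [P4 ends]
  15='c' goto c→16
  16='cc' goto c→17
  17='ccc' goto b→18
  18='cccb' goto b→19
  19='cccbb' goto b→20
  20='cccbbb' goto ·  [P5 ends]
  21='dc' goto ·  [P6 ends]

Failure links (BFS by depth):
  n1('d'): parent n0 fail=0; on 'd' 0 → fail=0;  out ∅∪∅=∅
  n6('e'): parent n0 fail=0; on 'e' 0 → fail=0;  out ∅∪∅=∅
  n8('a'): parent n0 fail=0; on 'a' 0 → fail=0;  out ∅∪∅=∅
  n15('c'): parent n0 fail=0; on 'c' 0 → fail=0;  out ∅∪∅=∅
  n2('db'): parent n1 fail=0; on 'b' 0 → fail=0;  out ∅∪∅=∅
  n7('ed'): parent n6 fail=0; on 'd' 0 → fail=1;  out {1}∪∅={1}
  n9('ac'): parent n8 fail=0; on 'c' 0 → fail=15;  out {2}∪∅={2}
  n10('da'): parent n1 fail=0; on 'a' 0 → fail=8;  out ∅∪∅=∅
  n16('cc'): parent n15 fail=0; on 'c' 0 → fail=15;  out ∅∪∅=∅
  n21('dc'): parent n1 fail=0; on 'c' 0 → fail=15;  out {6}∪∅={6}
  n3('dba'): parent n2 fail=0; on 'a' 0 → fail=8;  out ∅∪∅=∅
  n11('daa'): parent n10 fail=8; on 'a' 8→0 → fail=8;  out ∅∪∅=∅
  n14('dac'): parent n10 fail=8; on 'c' 8 → fail=9;  out {4}∪{2}={2,4}
  n17('ccc'): parent n16 fail=15; on 'c' 15 → fail=16;  out ∅∪∅=∅
  n4('dbae'): parent n3 fail=8; on 'e' 8→0 → fail=6;  out ∅∪∅=∅
  n12('daad'): parent n11 fail=8; on 'd' 8→0 → fail=1;  out ∅∪∅=∅
  n18('cccb'): parent n17 fail=16; on 'b' 16→15→0 → fail=0;  out ∅∪∅=∅
  n5('dbaeb'): parent n4 fail=6; on 'b' 6→0 → fail=0;  out {0}∪∅={0}
  n13('daadc'): parent n12 fail=1; on 'c' 1 → fail=21;  out {3}∪{6}={3,6}
  n19('cccbb'): parent n18 fail=0; on 'b' 0 → fail=0;  out ∅∪∅=∅
  n20('cccbbb'): parent n19 fail=0; on 'b' 0 → fail=0;  out {5}∪∅={5}

Scan:
[0] read 'c'  n0⇒n15
[1] read 'c'  n15⇒n16
[2] read 'c'  n16⇒n17
[3] read 'b'  n17⇒n18
[4] read 'b'  n18⇒n19
[5] read 'b'  n19⇒n20  emit P5@[0:5]
[6] read 'd'  n20⇒n1 (fail-walked)
[7] read 'c'  n1⇒n21  emit P6@[6:7]
[8] read 'c'  n21⇒n16 (fail-walked)
[9] read 'c'  n16⇒n17
[10] read 'b'  n17⇒n18
[11] read 'b'  n18⇒n19
[12] read 'b'  n19⇒n20  emit P5@[7:12]
[13] read 'a'  n20⇒n8 (fail-walked)
[14] read 'a'  n8⇒n8 (fail-walked)
[15] read 'a'  n8⇒n8 (fail-walked)
[16] read 'c'  n8⇒n9  emit P2@[15:16]
[17] read 'c'  n9⇒n16 (fail-walked)
[18] read 'd'  n16⇒n1 (fail-walked)
[19] read 'a'  n1⇒n10
[20] read 'd'  n10⇒n1 (fail-walked)
[21] read 'b'  n1⇒n2
[22] read 'a'  n2⇒n3
[23] read 'e'  n3⇒n4
[24] read 'b'  n4⇒n5  emit P0@[20:24]
[25] read 'b'  n5⇒n0 (fail-walked)
[26] read 'a'  n0⇒n8
[27] read 'c'  n8⇒n9  emit P2@[26:27]
[28] read 'c'  n9⇒n16 (fail-walked)
[29] read 'c'  n16⇒n17
[30] read 'c'  n17⇒n17 (fail-walked)
[31] read 'b'  n17⇒n18
[32] read 'b'  n18⇒n19
[33] read 'b'  n19⇒n20  emit P5@[28:33]
[34] read 'd'  n20⇒n1 (fail-walked)
[35] read 'd'  n1⇒n1 (fail-walked)
[36] read 'd'  n1⇒n1 (fail-walked)
[37] read 'c'  n1⇒n21  emit P6@[36:37]
[38] read 'a'  n21⇒n8 (fail-walked)
[39] read 'e'  n8⇒n6 (fail-walked)
[40] read 'a'  n6⇒n8 (fail-walked)

All matches (sorted): [[5,5],[7,6],[12,5],[16,2],[24,0],[27,2],[33,5],[37,6]]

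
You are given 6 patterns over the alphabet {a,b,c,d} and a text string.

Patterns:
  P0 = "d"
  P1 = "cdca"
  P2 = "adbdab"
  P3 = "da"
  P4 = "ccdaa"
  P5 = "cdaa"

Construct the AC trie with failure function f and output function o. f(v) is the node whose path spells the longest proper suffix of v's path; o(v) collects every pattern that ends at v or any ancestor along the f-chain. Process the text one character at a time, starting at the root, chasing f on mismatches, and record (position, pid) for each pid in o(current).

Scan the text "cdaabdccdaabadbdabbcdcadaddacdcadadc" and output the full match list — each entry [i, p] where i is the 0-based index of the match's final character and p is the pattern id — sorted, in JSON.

Construct AC machine:
Trie (insert patterns):
  0='ε' goto a→6 c→2 d→1
  1='d' goto a→12  [P0 ends]
  2='c' goto c→13 d→3
  3='cd' goto a→17 c→4
  4='cdc' goto a→5
  5='cdca' goto ·  [P1 ends]
  6='a' goto d→7
  7='ad' goto b→8
  8='adb' goto d→9
  9='adbd' goto a→10
  10='adbda' goto b→11
  11='adbdab' goto ·  [P2 ends]
  12='da' goto ·  [P3 ends]
  13='cc' goto d→14
  14='ccd' goto a→15
  15='ccda' goto a→16
  16='ccdaa' goto ·  [P4 ends]
  17='cda' goto a→18
  18='cdaa' goto ·  [P5 ends]

Failure links (BFS by depth):
  n1('d'): parent n0 fail=0; on 'd' 0 → fail=0;  out {0}∪∅={0}
  n2('c'): parent n0 fail=0; on 'c' 0 → fail=0;  out ∅∪∅=∅
  n6('a'): parent n0 fail=0; on 'a' 0 → fail=0;  out ∅∪∅=∅
  n3('cd'): parent n2 fail=0; on 'd' 0 → fail=1;  out ∅∪{0}={0}
  n7('ad'): parent n6 fail=0; on 'd' 0 → fail=1;  out ∅∪{0}={0}
  n12('da'): parent n1 fail=0; on 'a' 0 → fail=6;  out {3}∪∅={3}
  n13('cc'): parent n2 fail=0; on 'c' 0 → fail=2;  out ∅∪∅=∅
  n4('cdc'): parent n3 fail=1; on 'c' 1→0 → fail=2;  out ∅∪∅=∅
  n8('adb'): parent n7 fail=1; on 'b' 1→0 → fail=0;  out ∅∪∅=∅
  n14('ccd'): parent n13 fail=2; on 'd' 2 → fail=3;  out ∅∪{0}={0}
  n17('cda'): parent n3 fail=1; on 'a' 1 → fail=12;  out ∅∪{3}={3}
  n5('cdca'): parent n4 fail=2; on 'a' 2→0 → fail=6;  out {1}∪∅={1}
  n9('adbd'): parent n8 fail=0; on 'd' 0 → fail=1;  out ∅∪{0}={0}
  n15('ccda'): parent n14 fail=3; on 'a' 3 → fail=17;  out ∅∪{3}={3}
  n18('cdaa'): parent n17 fail=12; on 'a' 12→6→0 → fail=6;  out {5}∪∅={5}
  n10('adbda'): parent n9 fail=1; on 'a' 1 → fail=12;  out ∅∪{3}={3}
  n16('ccdaa'): parent n15 fail=17; on 'a' 17 → fail=18;  out {4}∪{5}={4,5}
  n11('adbdab'): parent n10 fail=12; on 'b' 12→6→0 → fail=0;  out {2}∪∅={2}

Scan:
i=0 'c': node 0→2
i=1 'd': node 2→3  → match P0@[1:1]
i=2 'a': node 3→17  → match P3@[1:2]
i=3 'a': node 17→18  → match P5@[0:3]
i=4 'b': node 18→0 ·f
i=5 'd': node 0→1  → match P0@[5:5]
i=6 'c': node 1→2 ·f
i=7 'c': node 2→13
i=8 'd': node 13→14  → match P0@[8:8]
i=9 'a': node 14→15  → match P3@[8:9]
i=10 'a': node 15→16  → match P4@[6:10],P5@[7:10]
i=11 'b': node 16→0 ·f
i=12 'a': node 0→6
i=13 'd': node 6→7  → match P0@[13:13]
i=14 'b': node 7→8
i=15 'd': node 8→9  → match P0@[15:15]
i=16 'a': node 9→10  → match P3@[15:16]
i=17 'b': node 10→11  → match P2@[12:17]
i=18 'b': node 11→0 ·f
i=19 'c': node 0→2
i=20 'd': node 2→3  → match P0@[20:20]
i=21 'c': node 3→4
i=22 'a': node 4→5  → match P1@[19:22]
i=23 'd': node 5→7 ·f  → match P0@[23:23]
i=24 'a': node 7→12 ·f  → match P3@[23:24]
i=25 'd': node 12→7 ·f  → match P0@[25:25]
i=26 'd': node 7→1 ·f  → match P0@[26:26]
i=27 'a': node 1→12  → match P3@[26:27]
i=28 'c': node 12→2 ·f
i=29 'd': node 2→3  → match P0@[29:29]
i=30 'c': node 3→4
i=31 'a': node 4→5  → match P1@[28:31]
i=32 'd': node 5→7 ·f  → match P0@[32:32]
i=33 'a': node 7→12 ·f  → match P3@[32:33]
i=34 'd': node 12→7 ·f  → match P0@[34:34]
i=35 'c': node 7→2 ·f

Matches: [[1,0],[2,3],[3,5],[5,0],[8,0],[9,3],[10,4],[10,5],[13,0],[15,0],[16,3],[17,2],[20,0],[22,1],[23,0],[24,3],[25,0],[26,0],[27,3],[29,0],[31,1],[32,0],[33,3],[34,0]]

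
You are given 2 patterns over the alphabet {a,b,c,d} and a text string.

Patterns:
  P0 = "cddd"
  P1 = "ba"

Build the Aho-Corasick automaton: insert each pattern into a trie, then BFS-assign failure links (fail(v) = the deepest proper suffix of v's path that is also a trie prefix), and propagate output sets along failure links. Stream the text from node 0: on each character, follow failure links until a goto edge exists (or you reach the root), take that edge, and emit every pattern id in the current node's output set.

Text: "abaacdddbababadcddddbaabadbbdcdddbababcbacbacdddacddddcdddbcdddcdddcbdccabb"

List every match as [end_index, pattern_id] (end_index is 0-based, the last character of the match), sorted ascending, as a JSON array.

Construct AC machine:
Trie nodes:
  0='ε' goto b→5 c→1
  1='c' goto d→2
  2='cd' goto d→3
  3='cdd' goto d→4
  4='cddd' goto ·  ←P0
  5='b' goto a→6
  6='ba' goto ·  ←P1

Failure links (BFS by depth):
  n1('c'): parent n0 fail=0; on 'c' 0 → fail=0;  out ∅∪∅=∅
  n5('b'): parent n0 fail=0; on 'b' 0 → fail=0;  out ∅∪∅=∅
  n2('cd'): parent n1 fail=0; on 'd' 0 → fail=0;  out ∅∪∅=∅
  n6('ba'): parent n5 fail=0; on 'a' 0 → fail=0;  out {1}∪∅={1}
  n3('cdd'): parent n2 fail=0; on 'd' 0 → fail=0;  out ∅∪∅=∅
  n4('cddd'): parent n3 fail=0; on 'd' 0 → fail=0;  out {0}∪∅={0}

Scan:
[0] read 'a'  n0⇒n0
[1] read 'b'  n0⇒n5
[2] read 'a'  n5⇒n6  ** P1@[1:2]
[3] read 'a'  n6⇒n0 ·f
[4] read 'c'  n0⇒n1
[5] read 'd'  n1⇒n2
[6] read 'd'  n2⇒n3
[7] read 'd'  n3⇒n4  ** P0@[4:7]
[8] read 'b'  n4⇒n5 ·f
[9] read 'a'  n5⇒n6  ** P1@[8:9]
[10] read 'b'  n6⇒n5 ·f
[11] read 'a'  n5⇒n6  ** P1@[10:11]
[12] read 'b'  n6⇒n5 ·f
[13] read 'a'  n5⇒n6  ** P1@[12:13]
[14] read 'd'  n6⇒n0 ·f
[15] read 'c'  n0⇒n1
[16] read 'd'  n1⇒n2
[17] read 'd'  n2⇒n3
[18] read 'd'  n3⇒n4  ** P0@[15:18]
[19] read 'd'  n4⇒n0 ·f
[20] read 'b'  n0⇒n5
[21] read 'a'  n5⇒n6  ** P1@[20:21]
[22] read 'a'  n6⇒n0 ·f
[23] read 'b'  n0⇒n5
[24] read 'a'  n5⇒n6  ** P1@[23:24]
[25] read 'd'  n6⇒n0 ·f
[26] read 'b'  n0⇒n5
[27] read 'b'  n5⇒n5 ·f
[28] read 'd'  n5⇒n0 ·f
[29] read 'c'  n0⇒n1
[30] read 'd'  n1⇒n2
[31] read 'd'  n2⇒n3
[32] read 'd'  n3⇒n4  ** P0@[29:32]
[33] read 'b'  n4⇒n5 ·f
[34] read 'a'  n5⇒n6  ** P1@[33:34]
[35] read 'b'  n6⇒n5 ·f
[36] read 'a'  n5⇒n6  ** P1@[35:36]
[37] read 'b'  n6⇒n5 ·f
[38] read 'c'  n5⇒n1 ·f
[39] read 'b'  n1⇒n5 ·f
[40] read 'a'  n5⇒n6  ** P1@[39:40]
[41] read 'c'  n6⇒n1 ·f
[42] read 'b'  n1⇒n5 ·f
[43] read 'a'  n5⇒n6  ** P1@[42:43]
[44] read 'c'  n6⇒n1 ·f
[45] read 'd'  n1⇒n2
[46] read 'd'  n2⇒n3
[47] read 'd'  n3⇒n4  ** P0@[44:47]
[48] read 'a'  n4⇒n0 ·f
[49] read 'c'  n0⇒n1
[50] read 'd'  n1⇒n2
[51] read 'd'  n2⇒n3
[52] read 'd'  n3⇒n4  ** P0@[49:52]
[53] read 'd'  n4⇒n0 ·f
[54] read 'c'  n0⇒n1
[55] read 'd'  n1⇒n2
[56] read 'd'  n2⇒n3
[57] read 'd'  n3⇒n4  ** P0@[54:57]
[58] read 'b'  n4⇒n5 ·f
[59] read 'c'  n5⇒n1 ·f
[60] read 'd'  n1⇒n2
[61] read 'd'  n2⇒n3
[62] read 'd'  n3⇒n4  ** P0@[59:62]
[63] read 'c'  n4⇒n1 ·f
[64] read 'd'  n1⇒n2
[65] read 'd'  n2⇒n3
[66] read 'd'  n3⇒n4  ** P0@[63:66]
[67] read 'c'  n4⇒n1 ·f
[68] read 'b'  n1⇒n5 ·f
[69] read 'd'  n5⇒n0 ·f
[70] read 'c'  n0⇒n1
[71] read 'c'  n1⇒n1 ·f
[72] read 'a'  n1⇒n0 ·f
[73] read 'b'  n0⇒n5
[74] read 'b'  n5⇒n5 ·f

Matches: [[2,1],[7,0],[9,1],[11,1],[13,1],[18,0],[21,1],[24,1],[32,0],[34,1],[36,1],[40,1],[43,1],[47,0],[52,0],[57,0],[62,0],[66,0]]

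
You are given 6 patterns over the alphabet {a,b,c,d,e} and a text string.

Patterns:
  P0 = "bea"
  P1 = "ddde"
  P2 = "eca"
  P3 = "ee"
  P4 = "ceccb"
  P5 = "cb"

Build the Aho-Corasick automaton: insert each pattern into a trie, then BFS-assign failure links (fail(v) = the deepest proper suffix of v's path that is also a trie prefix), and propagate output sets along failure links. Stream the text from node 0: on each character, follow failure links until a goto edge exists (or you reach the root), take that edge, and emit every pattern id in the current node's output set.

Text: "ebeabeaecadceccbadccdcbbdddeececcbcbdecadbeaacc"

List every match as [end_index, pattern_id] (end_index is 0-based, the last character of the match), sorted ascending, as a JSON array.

Construct AC machine:
Trie nodes:
  0='ε' goto b→1 c→12 d→4 e→8
  1='b' goto e→2
  2='be' goto a→3
  3='bea' goto ·  [P0 ends]
  4='d' goto d→5
  5='dd' goto d→6
  6='ddd' goto e→7
  7='ddde' goto ·  [P1 ends]
  8='e' goto c→9 e→11
  9='ec' goto a→10
  10='eca' goto ·  [P2 ends]
  11='ee' goto ·  [P3 ends]
  12='c' goto b→17 e→13
  13='ce' goto c→14
  14='cec' goto c→15
  15='cecc' goto b→16
  16='ceccb' goto ·  [P4 ends]
  17='cb' goto ·  [P5 ends]

BFS fail/out derivation:
  fail(1) 'b': from fail(0)=0 chase 'b': 0 ⇒ 0;  out=∅∪out(0)=∅
  fail(4) 'd': from fail(0)=0 chase 'd': 0 ⇒ 0;  out=∅∪out(0)=∅
  fail(8) 'e': from fail(0)=0 chase 'e': 0 ⇒ 0;  out=∅∪out(0)=∅
  fail(12) 'c': from fail(0)=0 chase 'c': 0 ⇒ 0;  out=∅∪out(0)=∅
  fail(2) 'be': from fail(1)=0 chase 'e': 0 ⇒ 8;  out=∅∪out(8)=∅
  fail(5) 'dd': from fail(4)=0 chase 'd': 0 ⇒ 4;  out=∅∪out(4)=∅
  fail(9) 'ec': from fail(8)=0 chase 'c': 0 ⇒ 12;  out=∅∪out(12)=∅
  fail(11) 'ee': from fail(8)=0 chase 'e': 0 ⇒ 8;  out={3}∪out(8)={3}
  fail(13) 'ce': from fail(12)=0 chase 'e': 0 ⇒ 8;  out=∅∪out(8)=∅
  fail(17) 'cb': from fail(12)=0 chase 'b': 0 ⇒ 1;  out={5}∪out(1)={5}
  fail(3) 'bea': from fail(2)=8 chase 'a': 8→0 ⇒ 0;  out={0}∪out(0)={0}
  fail(6) 'ddd': from fail(5)=4 chase 'd': 4 ⇒ 5;  out=∅∪out(5)=∅
  fail(10) 'eca': from fail(9)=12 chase 'a': 12→0 ⇒ 0;  out={2}∪out(0)={2}
  fail(14) 'cec': from fail(13)=8 chase 'c': 8 ⇒ 9;  out=∅∪out(9)=∅
  fail(7) 'ddde': from fail(6)=5 chase 'e': 5→4→0 ⇒ 8;  out={1}∪out(8)={1}
  fail(15) 'cecc': from fail(14)=9 chase 'c': 9→12→0 ⇒ 12;  out=∅∪out(12)=∅
  fail(16) 'ceccb': from fail(15)=12 chase 'b': 12 ⇒ 17;  out={4}∪out(17)={4,5}

Text stream:
[0] read 'e'  n0⇒n8
[1] read 'b'  n8⇒n1 (fail-walked)
[2] read 'e'  n1⇒n2
[3] read 'a'  n2⇒n3  emit P0@[1:3]
[4] read 'b'  n3⇒n1 (fail-walked)
[5] read 'e'  n1⇒n2
[6] read 'a'  n2⇒n3  emit P0@[4:6]
[7] read 'e'  n3⇒n8 (fail-walked)
[8] read 'c'  n8⇒n9
[9] read 'a'  n9⇒n10  emit P2@[7:9]
[10] read 'd'  n10⇒n4 (fail-walked)
[11] read 'c'  n4⇒n12 (fail-walked)
[12] read 'e'  n12⇒n13
[13] read 'c'  n13⇒n14
[14] read 'c'  n14⇒n15
[15] read 'b'  n15⇒n16  emit P4@[11:15],P5@[14:15]
[16] read 'a'  n16⇒n0 (fail-walked)
[17] read 'd'  n0⇒n4
[18] read 'c'  n4⇒n12 (fail-walked)
[19] read 'c'  n12⇒n12 (fail-walked)
[20] read 'd'  n12⇒n4 (fail-walked)
[21] read 'c'  n4⇒n12 (fail-walked)
[22] read 'b'  n12⇒n17  emit P5@[21:22]
[23] read 'b'  n17⇒n1 (fail-walked)
[24] read 'd'  n1⇒n4 (fail-walked)
[25] read 'd'  n4⇒n5
[26] read 'd'  n5⇒n6
[27] read 'e'  n6⇒n7  emit P1@[24:27]
[28] read 'e'  n7⇒n11 (fail-walked)  emit P3@[27:28]
[29] read 'c'  n11⇒n9 (fail-walked)
[30] read 'e'  n9⇒n13 (fail-walked)
[31] read 'c'  n13⇒n14
[32] read 'c'  n14⇒n15
[33] read 'b'  n15⇒n16  emit P4@[29:33],P5@[32:33]
[34] read 'c'  n16⇒n12 (fail-walked)
[35] read 'b'  n12⇒n17  emit P5@[34:35]
[36] read 'd'  n17⇒n4 (fail-walked)
[37] read 'e'  n4⇒n8 (fail-walked)
[38] read 'c'  n8⇒n9
[39] read 'a'  n9⇒n10  emit P2@[37:39]
[40] read 'd'  n10⇒n4 (fail-walked)
[41] read 'b'  n4⇒n1 (fail-walked)
[42] read 'e'  n1⇒n2
[43] read 'a'  n2⇒n3  emit P0@[41:43]
[44] read 'a'  n3⇒n0 (fail-walked)
[45] read 'c'  n0⇒n12
[46] read 'c'  n12⇒n12 (fail-walked)

Matches: [[3,0],[6,0],[9,2],[15,4],[15,5],[22,5],[27,1],[28,3],[33,4],[33,5],[35,5],[39,2],[43,0]]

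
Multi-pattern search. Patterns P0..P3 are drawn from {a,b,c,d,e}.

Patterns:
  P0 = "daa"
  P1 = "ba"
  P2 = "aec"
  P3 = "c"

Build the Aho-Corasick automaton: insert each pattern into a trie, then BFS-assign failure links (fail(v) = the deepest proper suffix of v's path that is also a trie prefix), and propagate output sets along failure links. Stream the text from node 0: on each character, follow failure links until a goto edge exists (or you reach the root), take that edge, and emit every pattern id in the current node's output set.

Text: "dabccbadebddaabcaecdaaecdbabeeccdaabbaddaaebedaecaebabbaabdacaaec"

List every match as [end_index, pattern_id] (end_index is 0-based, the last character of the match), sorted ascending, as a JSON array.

Build:
Trie nodes:
  n0 'ε': a→6 b→4 c→9 d→1
  n1 'd': a→2
  n2 'da': a→3
  n3 'daa': ·  [P0 ends]
  n4 'b': a→5
  n5 'ba': ·  [P1 ends]
  n6 'a': e→7
  n7 'ae': c→8
  n8 'aec': ·  [P2 ends]
  n9 'c': ·  [P3 ends]

BFS fail/out derivation:
  fail(1) 'd': from fail(0)=0 chase 'd': 0 ⇒ 0;  out=∅∪out(0)=∅
  fail(4) 'b': from fail(0)=0 chase 'b': 0 ⇒ 0;  out=∅∪out(0)=∅
  fail(6) 'a': from fail(0)=0 chase 'a': 0 ⇒ 0;  out=∅∪out(0)=∅
  fail(9) 'c': from fail(0)=0 chase 'c': 0 ⇒ 0;  out={3}∪out(0)={3}
  fail(2) 'da': from fail(1)=0 chase 'a': 0 ⇒ 6;  out=∅∪out(6)=∅
  fail(5) 'ba': from fail(4)=0 chase 'a': 0 ⇒ 6;  out={1}∪out(6)={1}
  fail(7) 'ae': from fail(6)=0 chase 'e': 0 ⇒ 0;  out=∅∪out(0)=∅
  fail(3) 'daa': from fail(2)=6 chase 'a': 6→0 ⇒ 6;  out={0}∪out(6)={0}
  fail(8) 'aec': from fail(7)=0 chase 'c': 0 ⇒ 9;  out={2}∪out(9)={2,3}

Scan:
i=0 'd': node 0→1
i=1 'a': node 1→2
i=2 'b': node 2→4 ·f
i=3 'c': node 4→9 ·f  emit P3@[3:3]
i=4 'c': node 9→9 ·f  emit P3@[4:4]
i=5 'b': node 9→4 ·f
i=6 'a': node 4→5  emit P1@[5:6]
i=7 'd': node 5→1 ·f
i=8 'e': node 1→0 ·f
i=9 'b': node 0→4
i=10 'd': node 4→1 ·f
i=11 'd': node 1→1 ·f
i=12 'a': node 1→2
i=13 'a': node 2→3  emit P0@[11:13]
i=14 'b': node 3→4 ·f
i=15 'c': node 4→9 ·f  emit P3@[15:15]
i=16 'a': node 9→6 ·f
i=17 'e': node 6→7
i=18 'c': node 7→8  emit P2@[16:18],P3@[18:18]
i=19 'd': node 8→1 ·f
i=20 'a': node 1→2
i=21 'a': node 2→3  emit P0@[19:21]
i=22 'e': node 3→7 ·f
i=23 'c': node 7→8  emit P2@[21:23],P3@[23:23]
i=24 'd': node 8→1 ·f
i=25 'b': node 1→4 ·f
i=26 'a': node 4→5  emit P1@[25:26]
i=27 'b': node 5→4 ·f
i=28 'e': node 4→0 ·f
i=29 'e': node 0→0
i=30 'c': node 0→9  emit P3@[30:30]
i=31 'c': node 9→9 ·f  emit P3@[31:31]
i=32 'd': node 9→1 ·f
i=33 'a': node 1→2
i=34 'a': node 2→3  emit P0@[32:34]
i=35 'b': node 3→4 ·f
i=36 'b': node 4→4 ·f
i=37 'a': node 4→5  emit P1@[36:37]
i=38 'd': node 5→1 ·f
i=39 'd': node 1→1 ·f
i=40 'a': node 1→2
i=41 'a': node 2→3  emit P0@[39:41]
i=42 'e': node 3→7 ·f
i=43 'b': node 7→4 ·f
i=44 'e': node 4→0 ·f
i=45 'd': node 0→1
i=46 'a': node 1→2
i=47 'e': node 2→7 ·f
i=48 'c': node 7→8  emit P2@[46:48],P3@[48:48]
i=49 'a': node 8→6 ·f
i=50 'e': node 6→7
i=51 'b': node 7→4 ·f
i=52 'a': node 4→5  emit P1@[51:52]
i=53 'b': node 5→4 ·f
i=54 'b': node 4→4 ·f
i=55 'a': node 4→5  emit P1@[54:55]
i=56 'a': node 5→6 ·f
i=57 'b': node 6→4 ·f
i=58 'd': node 4→1 ·f
i=59 'a': node 1→2
i=60 'c': node 2→9 ·f  emit P3@[60:60]
i=61 'a': node 9→6 ·f
i=62 'a': node 6→6 ·f
i=63 'e': node 6→7
i=64 'c': node 7→8  emit P2@[62:64],P3@[64:64]

Result: [[3,3],[4,3],[6,1],[13,0],[15,3],[18,2],[18,3],[21,0],[23,2],[23,3],[26,1],[30,3],[31,3],[34,0],[37,1],[41,0],[48,2],[48,3],[52,1],[55,1],[60,3],[64,2],[64,3]]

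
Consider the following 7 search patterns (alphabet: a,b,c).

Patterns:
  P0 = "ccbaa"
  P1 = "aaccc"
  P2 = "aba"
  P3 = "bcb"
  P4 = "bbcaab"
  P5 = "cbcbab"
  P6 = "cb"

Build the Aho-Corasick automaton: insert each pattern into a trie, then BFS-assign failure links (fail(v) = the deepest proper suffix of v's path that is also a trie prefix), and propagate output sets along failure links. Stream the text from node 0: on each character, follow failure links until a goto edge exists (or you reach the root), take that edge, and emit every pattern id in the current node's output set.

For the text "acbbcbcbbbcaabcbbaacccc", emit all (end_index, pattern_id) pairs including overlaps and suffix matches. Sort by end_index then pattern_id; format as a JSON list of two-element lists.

Construct AC machine:
Trie nodes:
  n0 'ε': a→6 b→13 c→1
  n1 'c': b→21 c→2
  n2 'cc': b→3
  n3 'ccb': a→4
  n4 'ccba': a→5
  n5 'ccbaa': ·  ←P0
  n6 'a': a→7 b→11
  n7 'aa': c→8
  n8 'aac': c→9
  n9 'aacc': c→10
  n10 'aaccc': ·  ←P1
  n11 'ab': a→12
  n12 'aba': ·  ←P2
  n13 'b': b→16 c→14
  n14 'bc': b→15
  n15 'bcb': ·  ←P3
  n16 'bb': c→17
  n17 'bbc': a→18
  n18 'bbca': a→19
  n19 'bbcaa': b→20
  n20 'bbcaab': ·  ←P4
  n21 'cb': c→22  ←P6
  n22 'cbc': b→23
  n23 'cbcb': a→24
  n24 'cbcba': b→25
  n25 'cbcbab': ·  ←P5

BFS fail/out derivation:
  fail(1) 'c': from fail(0)=0 chase 'c': 0 ⇒ 0;  out=∅∪out(0)=∅
  fail(6) 'a': from fail(0)=0 chase 'a': 0 ⇒ 0;  out=∅∪out(0)=∅
  fail(13) 'b': from fail(0)=0 chase 'b': 0 ⇒ 0;  out=∅∪out(0)=∅
  fail(2) 'cc': from fail(1)=0 chase 'c': 0 ⇒ 1;  out=∅∪out(1)=∅
  fail(7) 'aa': from fail(6)=0 chase 'a': 0 ⇒ 6;  out=∅∪out(6)=∅
  fail(11) 'ab': from fail(6)=0 chase 'b': 0 ⇒ 13;  out=∅∪out(13)=∅
  fail(14) 'bc': from fail(13)=0 chase 'c': 0 ⇒ 1;  out=∅∪out(1)=∅
  fail(16) 'bb': from fail(13)=0 chase 'b': 0 ⇒ 13;  out=∅∪out(13)=∅
  fail(21) 'cb': from fail(1)=0 chase 'b': 0 ⇒ 13;  out={6}∪out(13)={6}
  fail(3) 'ccb': from fail(2)=1 chase 'b': 1 ⇒ 21;  out=∅∪out(21)={6}
  fail(8) 'aac': from fail(7)=6 chase 'c': 6→0 ⇒ 1;  out=∅∪out(1)=∅
  fail(12) 'aba': from fail(11)=13 chase 'a': 13→0 ⇒ 6;  out={2}∪out(6)={2}
  fail(15) 'bcb': from fail(14)=1 chase 'b': 1 ⇒ 21;  out={3}∪out(21)={3,6}
  fail(17) 'bbc': from fail(16)=13 chase 'c': 13 ⇒ 14;  out=∅∪out(14)=∅
  fail(22) 'cbc': from fail(21)=13 chase 'c': 13 ⇒ 14;  out=∅∪out(14)=∅
  fail(4) 'ccba': from fail(3)=21 chase 'a': 21→13→0 ⇒ 6;  out=∅∪out(6)=∅
  fail(9) 'aacc': from fail(8)=1 chase 'c': 1 ⇒ 2;  out=∅∪out(2)=∅
  fail(18) 'bbca': from fail(17)=14 chase 'a': 14→1→0 ⇒ 6;  out=∅∪out(6)=∅
  fail(23) 'cbcb': from fail(22)=14 chase 'b': 14 ⇒ 15;  out=∅∪out(15)={3,6}
  fail(5) 'ccbaa': from fail(4)=6 chase 'a': 6 ⇒ 7;  out={0}∪out(7)={0}
  fail(10) 'aaccc': from fail(9)=2 chase 'c': 2→1 ⇒ 2;  out={1}∪out(2)={1}
  fail(19) 'bbcaa': from fail(18)=6 chase 'a': 6 ⇒ 7;  out=∅∪out(7)=∅
  fail(24) 'cbcba': from fail(23)=15 chase 'a': 15→21→13→0 ⇒ 6;  out=∅∪out(6)=∅
  fail(20) 'bbcaab': from fail(19)=7 chase 'b': 7→6 ⇒ 11;  out={4}∪out(11)={4}
  fail(25) 'cbcbab': from fail(24)=6 chase 'b': 6 ⇒ 11;  out={5}∪out(11)={5}

Run:
pos 0 'a': at 6
pos 1 'c': at 1 (via fail)
pos 2 'b': at 21  → match P6@[1:2]
pos 3 'b': at 16 (via fail)
pos 4 'c': at 17
pos 5 'b': at 15 (via fail)  → match P3@[3:5],P6@[4:5]
pos 6 'c': at 22 (via fail)
pos 7 'b': at 23  → match P3@[5:7],P6@[6:7]
pos 8 'b': at 16 (via fail)
pos 9 'b': at 16 (via fail)
pos 10 'c': at 17
pos 11 'a': at 18
pos 12 'a': at 19
pos 13 'b': at 20  → match P4@[8:13]
pos 14 'c': at 14 (via fail)
pos 15 'b': at 15  → match P3@[13:15],P6@[14:15]
pos 16 'b': at 16 (via fail)
pos 17 'a': at 6 (via fail)
pos 18 'a': at 7
pos 19 'c': at 8
pos 20 'c': at 9
pos 21 'c': at 10  → match P1@[17:21]
pos 22 'c': at 2 (via fail)

Result: [[2,6],[5,3],[5,6],[7,3],[7,6],[13,4],[15,3],[15,6],[21,1]]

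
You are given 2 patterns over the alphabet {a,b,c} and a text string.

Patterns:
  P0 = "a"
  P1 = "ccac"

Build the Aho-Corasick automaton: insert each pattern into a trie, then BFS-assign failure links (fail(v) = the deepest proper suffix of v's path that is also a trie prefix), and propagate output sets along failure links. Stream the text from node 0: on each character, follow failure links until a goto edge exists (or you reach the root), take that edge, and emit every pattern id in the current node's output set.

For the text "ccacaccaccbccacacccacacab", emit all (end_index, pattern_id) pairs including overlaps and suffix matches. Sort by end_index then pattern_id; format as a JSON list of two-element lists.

Build automaton:
Trie (insert patterns):
  n0 'ε': a→1 c→2
  n1 'a': ·  [P0 ends]
  n2 'c': c→3
  n3 'cc': a→4
  n4 'cca': c→5
  n5 'ccac': ·  [P1 ends]

Failure links (BFS by depth):
  fail(1) 'a': from fail(0)=0 chase 'a': 0 ⇒ 0;  out={0}∪out(0)={0}
  fail(2) 'c': from fail(0)=0 chase 'c': 0 ⇒ 0;  out=∅∪out(0)=∅
  fail(3) 'cc': from fail(2)=0 chase 'c': 0 ⇒ 2;  out=∅∪out(2)=∅
  fail(4) 'cca': from fail(3)=2 chase 'a': 2→0 ⇒ 1;  out=∅∪out(1)={0}
  fail(5) 'ccac': from fail(4)=1 chase 'c': 1→0 ⇒ 2;  out={1}∪out(2)={1}

Scan:
i=0 'c': node 0→2
i=1 'c': node 2→3
i=2 'a': node 3→4  ** P0@[2:2]
i=3 'c': node 4→5  ** P1@[0:3]
i=4 'a': node 5→1 (fail-walked)  ** P0@[4:4]
i=5 'c': node 1→2 (fail-walked)
i=6 'c': node 2→3
i=7 'a': node 3→4  ** P0@[7:7]
i=8 'c': node 4→5  ** P1@[5:8]
i=9 'c': node 5→3 (fail-walked)
i=10 'b': node 3→0 (fail-walked)
i=11 'c': node 0→2
i=12 'c': node 2→3
i=13 'a': node 3→4  ** P0@[13:13]
i=14 'c': node 4→5  ** P1@[11:14]
i=15 'a': node 5→1 (fail-walked)  ** P0@[15:15]
i=16 'c': node 1→2 (fail-walked)
i=17 'c': node 2→3
i=18 'c': node 3→3 (fail-walked)
i=19 'a': node 3→4  ** P0@[19:19]
i=20 'c': node 4→5  ** P1@[17:20]
i=21 'a': node 5→1 (fail-walked)  ** P0@[21:21]
i=22 'c': node 1→2 (fail-walked)
i=23 'a': node 2→1 (fail-walked)  ** P0@[23:23]
i=24 'b': node 1→0 (fail-walked)

Result: [[2,0],[3,1],[4,0],[7,0],[8,1],[13,0],[14,1],[15,0],[19,0],[20,1],[21,0],[23,0]]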